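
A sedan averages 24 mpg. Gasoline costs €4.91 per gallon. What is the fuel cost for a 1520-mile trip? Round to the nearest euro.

€311

Fuel = 1520 mi / 24 mpg = 63.33 gal
Cost = 63.33 gal × €4.91/gal = €310.97 ≈ €311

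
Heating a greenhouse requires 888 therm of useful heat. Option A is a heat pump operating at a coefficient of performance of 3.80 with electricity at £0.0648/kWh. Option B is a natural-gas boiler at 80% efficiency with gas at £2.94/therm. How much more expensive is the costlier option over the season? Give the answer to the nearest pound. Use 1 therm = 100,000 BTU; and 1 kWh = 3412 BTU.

Heat load = 888 therm × 100,000 = 88,800,000 BTU
Gas: input = 88,800,000 / 0.80 = 111,000,000 BTU = 1,110 therm → 1,110 × £2.94 = £3,263.40
Heat pump: 88,800,000 BTU / 3412 = 26,030 kWh heat; / 3.80 = 6,849 kWh in → × £0.0648 = £443.81
Difference = |£3,263.40 − £443.81| = £2,819.59 ≈ £2820

£2820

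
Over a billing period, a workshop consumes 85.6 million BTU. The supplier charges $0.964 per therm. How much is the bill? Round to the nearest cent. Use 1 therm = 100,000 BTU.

85.6 million BTU × (10 therm/million BTU) = 856 therm
Cost = 856 therm × $0.964/therm = $825.18

$825.18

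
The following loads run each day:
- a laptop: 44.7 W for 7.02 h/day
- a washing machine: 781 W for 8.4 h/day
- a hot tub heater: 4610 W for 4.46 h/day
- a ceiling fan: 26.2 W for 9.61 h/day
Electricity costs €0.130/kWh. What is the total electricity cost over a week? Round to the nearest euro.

€25

laptop: 44.7 W × 7.02 h × 7 d = 2,197 Wh = 2.197 kWh
washing machine: 781 W × 8.4 h × 7 d = 45,923 Wh = 45.92 kWh
hot tub heater: 4610 W × 4.46 h × 7 d = 143,924 Wh = 143.9 kWh
ceiling fan: 26.2 W × 9.61 h × 7 d = 1,762 Wh = 1.762 kWh
Total energy = 2.197 + 45.92 + 143.9 + 1.762 = 193.8 kWh
Cost = 193.8 kWh × €0.130 = €25.19 ≈ €25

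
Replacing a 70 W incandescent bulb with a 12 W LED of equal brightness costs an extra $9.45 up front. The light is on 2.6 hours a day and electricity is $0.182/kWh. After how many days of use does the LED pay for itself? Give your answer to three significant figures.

Power saved = 70 − 12 = 58 W
Daily energy saved = 58 W × 2.6 h = 150.8 Wh = 0.1508 kWh
Daily savings = 0.1508 × $0.182 = $0.0274
Payback = $9.45 / $0.0274 per day = 344.3 days

344 days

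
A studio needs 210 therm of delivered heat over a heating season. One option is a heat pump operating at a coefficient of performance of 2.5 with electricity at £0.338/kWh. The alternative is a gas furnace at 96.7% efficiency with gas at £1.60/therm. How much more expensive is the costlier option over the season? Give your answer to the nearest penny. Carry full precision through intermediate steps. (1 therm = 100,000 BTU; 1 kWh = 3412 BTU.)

£484.66

Heat load = 210 therm × 100,000 = 21,000,000 BTU
Gas: input = 21,000,000 / 0.967 = 21,716,649 BTU = 217.2 therm → 217.2 × £1.60 = £347.47
Heat pump: 21,000,000 BTU / 3412 = 6,155 kWh heat; / 2.5 = 2,462 kWh in → × £0.338 = £832.12
Difference = |£347.47 − £832.12| = £484.66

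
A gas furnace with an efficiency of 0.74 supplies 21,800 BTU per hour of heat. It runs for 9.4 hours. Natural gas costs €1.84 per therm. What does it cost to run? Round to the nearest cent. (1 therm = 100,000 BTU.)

Heat delivered = 21,800 BTU/h × 9.4 h = 204,920 BTU
Gas input = 204,920 / 0.74 = 276,919 BTU
= 276,919 / 100,000 = 2.769 therm
Cost = 2.769 × €1.84/therm = €5.10

€5.10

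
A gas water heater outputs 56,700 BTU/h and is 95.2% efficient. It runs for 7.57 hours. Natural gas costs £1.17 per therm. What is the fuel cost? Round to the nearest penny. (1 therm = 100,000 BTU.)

Heat delivered = 56,700 BTU/h × 7.57 h = 429,219 BTU
Gas input = 429,219 / 0.952 = 450,860 BTU
= 450,860 / 100,000 = 4.509 therm
Cost = 4.509 × £1.17/therm = £5.28

£5.28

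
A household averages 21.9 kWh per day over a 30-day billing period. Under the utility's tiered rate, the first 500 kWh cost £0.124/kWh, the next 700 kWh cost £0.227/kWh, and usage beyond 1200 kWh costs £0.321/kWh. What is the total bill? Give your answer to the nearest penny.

Usage = 21.9 kWh/day × 30 days = 657 kWh
First 500 kWh × £0.124 = £62.00
Next 157 kWh × £0.227 = £35.64
Remaining tier: 0 kWh (not reached)
Total = £97.64

£97.64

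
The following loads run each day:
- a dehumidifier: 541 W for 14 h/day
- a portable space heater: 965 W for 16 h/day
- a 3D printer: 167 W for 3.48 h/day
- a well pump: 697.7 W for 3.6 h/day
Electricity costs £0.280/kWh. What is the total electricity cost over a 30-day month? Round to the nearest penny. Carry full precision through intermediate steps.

dehumidifier: 541 W × 14 h × 30 d = 227,220 Wh = 227.2 kWh
portable space heater: 965 W × 16 h × 30 d = 463,200 Wh = 463.2 kWh
3D printer: 167 W × 3.48 h × 30 d = 17,435 Wh = 17.43 kWh
well pump: 697.7 W × 3.6 h × 30 d = 75,352 Wh = 75.35 kWh
Total energy = 227.2 + 463.2 + 17.43 + 75.35 = 783.2 kWh
Cost = 783.2 kWh × £0.280 = £219.30

£219.30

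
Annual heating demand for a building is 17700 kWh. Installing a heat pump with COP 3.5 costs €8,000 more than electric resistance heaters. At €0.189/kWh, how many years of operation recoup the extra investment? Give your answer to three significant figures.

3.35 years

Resistance: 17700 kWh × €0.189 = €3,345.30/yr
Heat pump: 17700 / 3.5 = 5057 kWh in → × €0.189 = €955.80/yr
Annual savings = €2,389.50
Payback = €8,000 / €2,389.50 = 3.35 years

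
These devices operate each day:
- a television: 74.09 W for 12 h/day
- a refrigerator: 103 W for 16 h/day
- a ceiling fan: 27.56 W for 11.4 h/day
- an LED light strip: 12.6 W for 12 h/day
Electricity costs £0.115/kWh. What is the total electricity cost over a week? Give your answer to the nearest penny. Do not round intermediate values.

television: 74.09 W × 12 h × 7 d = 6,224 Wh = 6.224 kWh
refrigerator: 103 W × 16 h × 7 d = 11,536 Wh = 11.54 kWh
ceiling fan: 27.56 W × 11.4 h × 7 d = 2,199 Wh = 2.199 kWh
LED light strip: 12.6 W × 12 h × 7 d = 1,058 Wh = 1.058 kWh
Total energy = 6.224 + 11.54 + 2.199 + 1.058 = 21.02 kWh
Cost = 21.02 kWh × £0.115 = £2.42

£2.42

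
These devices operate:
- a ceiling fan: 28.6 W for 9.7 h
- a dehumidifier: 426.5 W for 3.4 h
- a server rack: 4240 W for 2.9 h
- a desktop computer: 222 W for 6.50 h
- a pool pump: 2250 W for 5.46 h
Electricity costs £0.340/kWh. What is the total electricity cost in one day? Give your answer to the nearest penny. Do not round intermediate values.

ceiling fan: 28.6 W × 9.7 h = 277 Wh = 0.2774 kWh
dehumidifier: 426.5 W × 3.4 h = 1,450 Wh = 1.45 kWh
server rack: 4240 W × 2.9 h = 12,296 Wh = 12.3 kWh
desktop computer: 222 W × 6.50 h = 1,443 Wh = 1.443 kWh
pool pump: 2250 W × 5.46 h = 12,285 Wh = 12.29 kWh
Total energy = 0.2774 + 1.45 + 12.3 + 1.443 + 12.29 = 27.75 kWh
Cost = 27.75 kWh × £0.340 = £9.44

£9.44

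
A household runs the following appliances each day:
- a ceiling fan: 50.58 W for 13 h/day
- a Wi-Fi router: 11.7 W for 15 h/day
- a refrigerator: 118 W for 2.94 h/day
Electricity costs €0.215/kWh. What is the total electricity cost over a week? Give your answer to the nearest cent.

€1.78

ceiling fan: 50.58 W × 13 h × 7 d = 4,603 Wh = 4.603 kWh
Wi-Fi router: 11.7 W × 15 h × 7 d = 1,228 Wh = 1.228 kWh
refrigerator: 118 W × 2.94 h × 7 d = 2,428 Wh = 2.428 kWh
Total energy = 4.603 + 1.228 + 2.428 = 8.26 kWh
Cost = 8.26 kWh × €0.215 = €1.78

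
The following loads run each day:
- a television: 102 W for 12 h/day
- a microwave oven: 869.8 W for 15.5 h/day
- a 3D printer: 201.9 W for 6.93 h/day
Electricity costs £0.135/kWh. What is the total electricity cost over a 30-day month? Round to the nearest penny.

£65.23

television: 102 W × 12 h × 30 d = 36,720 Wh = 36.72 kWh
microwave oven: 869.8 W × 15.5 h × 30 d = 404,457 Wh = 404.5 kWh
3D printer: 201.9 W × 6.93 h × 30 d = 41,975 Wh = 41.98 kWh
Total energy = 36.72 + 404.5 + 41.98 = 483.2 kWh
Cost = 483.2 kWh × £0.135 = £65.23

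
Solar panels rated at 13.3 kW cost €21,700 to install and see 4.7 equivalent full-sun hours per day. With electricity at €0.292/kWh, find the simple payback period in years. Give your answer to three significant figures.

3.26 years

Daily generation = 13.3 kW × 4.7 h = 62.51 kWh
Annual generation = 62.51 × 365 = 22816 kWh
Annual savings = 22816 × €0.292 = €6,662.32
Payback = €21,700 / €6,662.32 = 3.26 years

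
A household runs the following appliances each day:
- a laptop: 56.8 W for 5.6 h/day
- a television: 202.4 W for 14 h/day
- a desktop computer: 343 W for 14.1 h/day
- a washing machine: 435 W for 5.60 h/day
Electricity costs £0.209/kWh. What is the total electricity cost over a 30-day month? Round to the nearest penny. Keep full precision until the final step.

laptop: 56.8 W × 5.6 h × 30 d = 9,542 Wh = 9.542 kWh
television: 202.4 W × 14 h × 30 d = 85,008 Wh = 85.01 kWh
desktop computer: 343 W × 14.1 h × 30 d = 145,089 Wh = 145.1 kWh
washing machine: 435 W × 5.60 h × 30 d = 73,080 Wh = 73.08 kWh
Total energy = 9.542 + 85.01 + 145.1 + 73.08 = 312.7 kWh
Cost = 312.7 kWh × £0.209 = £65.36

£65.36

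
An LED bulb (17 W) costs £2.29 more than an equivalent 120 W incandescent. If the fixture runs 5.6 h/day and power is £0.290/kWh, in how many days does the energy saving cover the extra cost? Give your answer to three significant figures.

13.7 days

Power saved = 120 − 17 = 103 W
Daily energy saved = 103 W × 5.6 h = 576.8 Wh = 0.5768 kWh
Daily savings = 0.5768 × £0.290 = £0.1673
Payback = £2.29 / £0.1673 per day = 13.69 days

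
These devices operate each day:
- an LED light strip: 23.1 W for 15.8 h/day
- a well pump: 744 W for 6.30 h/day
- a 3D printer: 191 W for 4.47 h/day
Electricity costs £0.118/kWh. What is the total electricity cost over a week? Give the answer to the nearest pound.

£5

LED light strip: 23.1 W × 15.8 h × 7 d = 2,555 Wh = 2.555 kWh
well pump: 744 W × 6.30 h × 7 d = 32,810 Wh = 32.81 kWh
3D printer: 191 W × 4.47 h × 7 d = 5,976 Wh = 5.976 kWh
Total energy = 2.555 + 32.81 + 5.976 = 41.34 kWh
Cost = 41.34 kWh × £0.118 = £4.88 ≈ £5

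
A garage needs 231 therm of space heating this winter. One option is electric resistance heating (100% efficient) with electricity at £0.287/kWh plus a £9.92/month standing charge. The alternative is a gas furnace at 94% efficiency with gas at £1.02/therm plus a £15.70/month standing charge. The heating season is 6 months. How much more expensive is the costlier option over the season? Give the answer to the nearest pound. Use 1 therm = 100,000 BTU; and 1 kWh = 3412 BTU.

£1658

Heat load = 231 therm × 100,000 = 23,100,000 BTU
Gas: input = 23,100,000 / 0.94 = 24,574,468 BTU = 245.7 therm → 245.7 × £1.02 = £250.66; + 6 × £15.70 standing = £344.86
Electric: 23,100,000 BTU / 3412 = 6,770 kWh → × £0.287 = £1,943.05; + 6 × £9.92 standing = £2,002.57
Difference = |£344.86 − £2,002.57| = £1,657.71 ≈ £1658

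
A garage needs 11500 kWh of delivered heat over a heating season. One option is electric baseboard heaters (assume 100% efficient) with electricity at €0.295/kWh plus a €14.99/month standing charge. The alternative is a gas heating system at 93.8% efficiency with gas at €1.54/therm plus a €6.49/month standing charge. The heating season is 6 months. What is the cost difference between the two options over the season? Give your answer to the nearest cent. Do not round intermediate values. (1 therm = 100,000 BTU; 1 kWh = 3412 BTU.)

Heat load = 11500 kWh × 3412 = 39,238,000 BTU
Gas: input = 39,238,000 / 0.938 = 41,831,557 BTU = 418.3 therm → 418.3 × €1.54 = €644.21; + 6 × €6.49 standing = €683.15
Electric: 39,238,000 BTU / 3412 = 11,500 kWh → × €0.295 = €3,392.50; + 6 × €14.99 standing = €3,482.44
Difference = |€683.15 − €3,482.44| = €2,799.29

€2799.29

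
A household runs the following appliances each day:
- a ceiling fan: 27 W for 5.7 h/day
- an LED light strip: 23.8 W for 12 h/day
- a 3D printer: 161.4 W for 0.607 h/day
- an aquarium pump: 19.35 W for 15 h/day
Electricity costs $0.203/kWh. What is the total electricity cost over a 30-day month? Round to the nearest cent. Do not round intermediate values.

ceiling fan: 27 W × 5.7 h × 30 d = 4,617 Wh = 4.617 kWh
LED light strip: 23.8 W × 12 h × 30 d = 8,568 Wh = 8.568 kWh
3D printer: 161.4 W × 0.607 h × 30 d = 2,939 Wh = 2.939 kWh
aquarium pump: 19.35 W × 15 h × 30 d = 8,708 Wh = 8.707 kWh
Total energy = 4.617 + 8.568 + 2.939 + 8.707 = 24.83 kWh
Cost = 24.83 kWh × $0.203 = $5.04

$5.04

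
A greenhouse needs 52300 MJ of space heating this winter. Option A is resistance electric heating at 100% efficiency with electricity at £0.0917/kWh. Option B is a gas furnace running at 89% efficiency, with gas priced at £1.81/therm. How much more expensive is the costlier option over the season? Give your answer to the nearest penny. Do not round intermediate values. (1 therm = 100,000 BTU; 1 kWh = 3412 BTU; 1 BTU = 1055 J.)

£324.14

Heat load = 52300 MJ = 52,300,000,000 J / 1055 = 49,573,460 BTU
Gas: input = 49,573,460 / 0.89 = 55,700,517 BTU = 557 therm → 557 × £1.81 = £1,008.18
Electric: 49,573,460 BTU / 3412 = 14,530 kWh → × £0.0917 = £1,332.32
Difference = |£1,008.18 − £1,332.32| = £324.14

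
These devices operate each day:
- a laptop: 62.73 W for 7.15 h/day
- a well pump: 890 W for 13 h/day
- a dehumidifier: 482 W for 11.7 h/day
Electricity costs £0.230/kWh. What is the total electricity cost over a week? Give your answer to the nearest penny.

laptop: 62.73 W × 7.15 h × 7 d = 3,140 Wh = 3.14 kWh
well pump: 890 W × 13 h × 7 d = 80,990 Wh = 80.99 kWh
dehumidifier: 482 W × 11.7 h × 7 d = 39,476 Wh = 39.48 kWh
Total energy = 3.14 + 80.99 + 39.48 = 123.6 kWh
Cost = 123.6 kWh × £0.230 = £28.43

£28.43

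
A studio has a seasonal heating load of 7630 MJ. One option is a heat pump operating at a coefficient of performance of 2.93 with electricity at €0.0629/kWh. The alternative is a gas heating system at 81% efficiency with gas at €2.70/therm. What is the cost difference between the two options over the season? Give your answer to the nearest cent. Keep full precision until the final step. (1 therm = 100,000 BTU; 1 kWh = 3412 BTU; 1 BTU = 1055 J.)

€195.57

Heat load = 7630 MJ = 7,630,000,000 J / 1055 = 7,232,227 BTU
Gas: input = 7,232,227 / 0.81 = 8,928,676 BTU = 89.29 therm → 89.29 × €2.70 = €241.07
Heat pump: 7,232,227 BTU / 3412 = 2,120 kWh heat; / 2.93 = 723.4 kWh in → × €0.0629 = €45.50
Difference = |€241.07 − €45.50| = €195.57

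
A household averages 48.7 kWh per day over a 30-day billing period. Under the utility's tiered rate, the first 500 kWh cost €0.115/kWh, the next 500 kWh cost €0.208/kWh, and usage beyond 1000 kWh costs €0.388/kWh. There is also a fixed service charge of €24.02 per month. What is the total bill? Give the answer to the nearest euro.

Usage = 48.7 kWh/day × 30 days = 1461 kWh
First 500 kWh × €0.115 = €57.50
Next 500 kWh × €0.208 = €104.00
Remaining 461 kWh × €0.388 = €178.87
Energy charge = €340.37; + service €24.02 = €364.39 ≈ €364

€364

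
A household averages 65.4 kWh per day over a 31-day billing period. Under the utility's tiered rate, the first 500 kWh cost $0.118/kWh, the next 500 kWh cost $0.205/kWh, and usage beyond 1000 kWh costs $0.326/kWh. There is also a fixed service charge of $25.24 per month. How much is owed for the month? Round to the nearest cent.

Usage = 65.4 kWh/day × 31 days = 2027.4 kWh
First 500 kWh × $0.118 = $59.00
Next 500 kWh × $0.205 = $102.50
Remaining 1027.4 kWh × $0.326 = $334.93
Energy charge = $496.43; + service $25.24 = $521.67

$521.67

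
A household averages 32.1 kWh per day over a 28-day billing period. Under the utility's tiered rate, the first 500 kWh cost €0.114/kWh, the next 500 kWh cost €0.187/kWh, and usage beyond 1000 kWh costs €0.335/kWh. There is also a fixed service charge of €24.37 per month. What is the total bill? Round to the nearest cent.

Usage = 32.1 kWh/day × 28 days = 898.8 kWh
First 500 kWh × €0.114 = €57.00
Next 398.8 kWh × €0.187 = €74.58
Remaining tier: 0 kWh (not reached)
Energy charge = €131.58; + service €24.37 = €155.95

€155.95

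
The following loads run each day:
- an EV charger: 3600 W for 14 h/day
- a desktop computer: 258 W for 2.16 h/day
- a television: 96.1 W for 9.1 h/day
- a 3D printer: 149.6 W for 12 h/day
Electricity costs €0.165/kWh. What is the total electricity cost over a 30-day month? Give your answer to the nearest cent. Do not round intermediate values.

EV charger: 3600 W × 14 h × 30 d = 1,512,000 Wh = 1,512 kWh
desktop computer: 258 W × 2.16 h × 30 d = 16,718 Wh = 16.72 kWh
television: 96.1 W × 9.1 h × 30 d = 26,235 Wh = 26.24 kWh
3D printer: 149.6 W × 12 h × 30 d = 53,856 Wh = 53.86 kWh
Total energy = 1,512 + 16.72 + 26.24 + 53.86 = 1,609 kWh
Cost = 1,609 kWh × €0.165 = €265.45

€265.45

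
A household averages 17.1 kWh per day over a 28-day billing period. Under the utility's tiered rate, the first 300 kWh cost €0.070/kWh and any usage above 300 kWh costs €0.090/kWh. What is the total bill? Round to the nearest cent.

Usage = 17.1 kWh/day × 28 days = 478.8 kWh
First 300 kWh × €0.070 = €21.00
Remaining 178.8 kWh × €0.090 = €16.09
Total = €37.09

€37.09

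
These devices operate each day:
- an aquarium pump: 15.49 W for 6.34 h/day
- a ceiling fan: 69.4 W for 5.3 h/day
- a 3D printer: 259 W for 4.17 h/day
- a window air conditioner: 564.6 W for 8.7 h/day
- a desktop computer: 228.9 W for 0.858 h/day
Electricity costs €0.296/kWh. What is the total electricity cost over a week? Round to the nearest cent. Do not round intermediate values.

aquarium pump: 15.49 W × 6.34 h × 7 d = 687 Wh = 0.6874 kWh
ceiling fan: 69.4 W × 5.3 h × 7 d = 2,575 Wh = 2.575 kWh
3D printer: 259 W × 4.17 h × 7 d = 7,560 Wh = 7.56 kWh
window air conditioner: 564.6 W × 8.7 h × 7 d = 34,384 Wh = 34.38 kWh
desktop computer: 228.9 W × 0.858 h × 7 d = 1,375 Wh = 1.375 kWh
Total energy = 0.6874 + 2.575 + 7.56 + 34.38 + 1.375 = 46.58 kWh
Cost = 46.58 kWh × €0.296 = €13.79

€13.79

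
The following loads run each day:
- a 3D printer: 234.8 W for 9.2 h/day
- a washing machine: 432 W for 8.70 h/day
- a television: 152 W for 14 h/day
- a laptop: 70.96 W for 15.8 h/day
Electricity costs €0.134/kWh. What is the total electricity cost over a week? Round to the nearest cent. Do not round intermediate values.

€8.60

3D printer: 234.8 W × 9.2 h × 7 d = 15,121 Wh = 15.12 kWh
washing machine: 432 W × 8.70 h × 7 d = 26,309 Wh = 26.31 kWh
television: 152 W × 14 h × 7 d = 14,896 Wh = 14.9 kWh
laptop: 70.96 W × 15.8 h × 7 d = 7,848 Wh = 7.848 kWh
Total energy = 15.12 + 26.31 + 14.9 + 7.848 = 64.17 kWh
Cost = 64.17 kWh × €0.134 = €8.60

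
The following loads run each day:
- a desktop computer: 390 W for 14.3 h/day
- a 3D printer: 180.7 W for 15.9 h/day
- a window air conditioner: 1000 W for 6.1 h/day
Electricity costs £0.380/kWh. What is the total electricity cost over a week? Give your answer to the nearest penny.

desktop computer: 390 W × 14.3 h × 7 d = 39,039 Wh = 39.04 kWh
3D printer: 180.7 W × 15.9 h × 7 d = 20,112 Wh = 20.11 kWh
window air conditioner: 1000 W × 6.1 h × 7 d = 42,700 Wh = 42.7 kWh
Total energy = 39.04 + 20.11 + 42.7 = 101.9 kWh
Cost = 101.9 kWh × £0.380 = £38.70

£38.70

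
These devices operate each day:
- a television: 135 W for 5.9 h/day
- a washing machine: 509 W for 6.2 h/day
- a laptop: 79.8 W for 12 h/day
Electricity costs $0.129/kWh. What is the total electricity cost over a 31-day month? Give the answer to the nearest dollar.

television: 135 W × 5.9 h × 31 d = 24,692 Wh = 24.69 kWh
washing machine: 509 W × 6.2 h × 31 d = 97,830 Wh = 97.83 kWh
laptop: 79.8 W × 12 h × 31 d = 29,686 Wh = 29.69 kWh
Total energy = 24.69 + 97.83 + 29.69 = 152.2 kWh
Cost = 152.2 kWh × $0.129 = $19.63 ≈ $20

$20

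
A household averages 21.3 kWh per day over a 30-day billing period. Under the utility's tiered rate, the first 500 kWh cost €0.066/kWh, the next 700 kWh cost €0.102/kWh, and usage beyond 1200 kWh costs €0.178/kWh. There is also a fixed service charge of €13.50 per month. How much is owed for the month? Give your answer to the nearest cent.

€60.68

Usage = 21.3 kWh/day × 30 days = 639 kWh
First 500 kWh × €0.066 = €33.00
Next 139 kWh × €0.102 = €14.18
Remaining tier: 0 kWh (not reached)
Energy charge = €47.18; + service €13.50 = €60.68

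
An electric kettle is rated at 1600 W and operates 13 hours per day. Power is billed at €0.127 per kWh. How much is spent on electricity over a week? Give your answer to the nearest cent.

Energy = 1600 W × 13 h/day × 7 days = 145,600 Wh = 145.6 kWh
Cost = 145.6 kWh × €0.127/kWh = €18.49

€18.49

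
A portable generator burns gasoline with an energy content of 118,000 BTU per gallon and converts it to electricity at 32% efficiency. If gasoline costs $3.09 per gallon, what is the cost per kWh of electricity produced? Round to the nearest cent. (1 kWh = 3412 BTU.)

Electrical output per gallon = 118,000 BTU × 0.32 / 3412 BTU/kWh = 11.07 kWh
Cost per kWh = $3.09 / 11.07 kWh = $0.279

$0.28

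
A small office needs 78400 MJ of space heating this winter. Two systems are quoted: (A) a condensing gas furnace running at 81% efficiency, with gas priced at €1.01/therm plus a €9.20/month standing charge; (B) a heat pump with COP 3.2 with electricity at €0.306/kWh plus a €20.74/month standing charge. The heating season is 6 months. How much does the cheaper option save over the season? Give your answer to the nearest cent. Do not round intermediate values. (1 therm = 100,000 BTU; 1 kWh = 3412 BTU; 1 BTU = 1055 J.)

€1225.32

Heat load = 78400 MJ = 78,400,000,000 J / 1055 = 74,312,796 BTU
Gas: input = 74,312,796 / 0.81 = 91,744,193 BTU = 917.4 therm → 917.4 × €1.01 = €926.62; + 6 × €9.20 standing = €981.82
Heat pump: 74,312,796 BTU / 3412 = 21,780 kWh heat; / 3.2 = 6,806 kWh in → × €0.306 = €2,082.70; + 6 × €20.74 standing = €2,207.14
Difference = |€981.82 − €2,207.14| = €1,225.32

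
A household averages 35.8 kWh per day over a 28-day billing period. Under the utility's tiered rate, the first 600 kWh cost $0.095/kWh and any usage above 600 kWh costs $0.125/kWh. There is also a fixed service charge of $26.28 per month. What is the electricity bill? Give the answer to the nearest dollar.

$134

Usage = 35.8 kWh/day × 28 days = 1002.4 kWh
First 600 kWh × $0.095 = $57.00
Remaining 402.4 kWh × $0.125 = $50.30
Energy charge = $107.30; + service $26.28 = $133.58 ≈ $134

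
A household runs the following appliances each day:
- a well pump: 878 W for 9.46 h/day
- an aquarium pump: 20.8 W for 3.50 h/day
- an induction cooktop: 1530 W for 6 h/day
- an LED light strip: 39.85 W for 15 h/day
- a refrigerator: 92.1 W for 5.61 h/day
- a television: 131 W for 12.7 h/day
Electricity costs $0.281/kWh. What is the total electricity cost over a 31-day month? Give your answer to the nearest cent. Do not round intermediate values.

well pump: 878 W × 9.46 h × 31 d = 257,482 Wh = 257.5 kWh
aquarium pump: 20.8 W × 3.50 h × 31 d = 2,257 Wh = 2.257 kWh
induction cooktop: 1530 W × 6 h × 31 d = 284,580 Wh = 284.6 kWh
LED light strip: 39.85 W × 15 h × 31 d = 18,530 Wh = 18.53 kWh
refrigerator: 92.1 W × 5.61 h × 31 d = 16,017 Wh = 16.02 kWh
television: 131 W × 12.7 h × 31 d = 51,575 Wh = 51.57 kWh
Total energy = 257.5 + 2.257 + 284.6 + 18.53 + 16.02 + 51.57 = 630.4 kWh
Cost = 630.4 kWh × $0.281 = $177.15

$177.15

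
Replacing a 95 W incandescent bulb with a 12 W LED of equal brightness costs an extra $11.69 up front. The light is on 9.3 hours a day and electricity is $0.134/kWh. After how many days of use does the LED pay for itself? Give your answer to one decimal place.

113.0 days

Power saved = 95 − 12 = 83 W
Daily energy saved = 83 W × 9.3 h = 771.9 Wh = 0.7719 kWh
Daily savings = 0.7719 × $0.134 = $0.1034
Payback = $11.69 / $0.1034 per day = 113 days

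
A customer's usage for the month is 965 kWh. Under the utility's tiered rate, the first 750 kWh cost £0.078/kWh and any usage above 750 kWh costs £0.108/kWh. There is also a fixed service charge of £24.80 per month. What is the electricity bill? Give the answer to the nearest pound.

First 750 kWh × £0.078 = £58.50
Remaining 215 kWh × £0.108 = £23.22
Energy charge = £81.72; + service £24.80 = £106.52 ≈ £107

£107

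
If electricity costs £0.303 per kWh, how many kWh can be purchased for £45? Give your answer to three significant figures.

149 kWh

£45 / £0.303 per kWh = 148.5 kWh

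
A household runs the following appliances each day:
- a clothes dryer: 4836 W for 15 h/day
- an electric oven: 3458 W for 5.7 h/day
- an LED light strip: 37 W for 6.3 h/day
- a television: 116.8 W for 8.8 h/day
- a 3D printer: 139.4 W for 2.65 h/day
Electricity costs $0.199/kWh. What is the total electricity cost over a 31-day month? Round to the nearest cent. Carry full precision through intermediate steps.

clothes dryer: 4836 W × 15 h × 31 d = 2,248,740 Wh = 2,249 kWh
electric oven: 3458 W × 5.7 h × 31 d = 611,029 Wh = 611 kWh
LED light strip: 37 W × 6.3 h × 31 d = 7,226 Wh = 7.226 kWh
television: 116.8 W × 8.8 h × 31 d = 31,863 Wh = 31.86 kWh
3D printer: 139.4 W × 2.65 h × 31 d = 11,452 Wh = 11.45 kWh
Total energy = 2,249 + 611 + 7.226 + 31.86 + 11.45 = 2,910 kWh
Cost = 2,910 kWh × $0.199 = $579.15

$579.15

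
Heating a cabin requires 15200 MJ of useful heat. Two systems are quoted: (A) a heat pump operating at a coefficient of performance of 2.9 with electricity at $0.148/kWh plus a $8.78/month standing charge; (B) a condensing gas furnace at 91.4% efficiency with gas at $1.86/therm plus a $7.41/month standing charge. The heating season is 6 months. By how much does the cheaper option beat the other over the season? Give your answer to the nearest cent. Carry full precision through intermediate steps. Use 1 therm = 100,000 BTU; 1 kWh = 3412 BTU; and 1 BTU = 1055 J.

$69.48

Heat load = 15200 MJ = 15,200,000,000 J / 1055 = 14,407,583 BTU
Gas: input = 14,407,583 / 0.914 = 15,763,220 BTU = 157.6 therm → 157.6 × $1.86 = $293.20; + 6 × $7.41 standing = $337.66
Heat pump: 14,407,583 BTU / 3412 = 4,223 kWh heat; / 2.9 = 1,456 kWh in → × $0.148 = $215.50; + 6 × $8.78 standing = $268.18
Difference = |$337.66 − $268.18| = $69.48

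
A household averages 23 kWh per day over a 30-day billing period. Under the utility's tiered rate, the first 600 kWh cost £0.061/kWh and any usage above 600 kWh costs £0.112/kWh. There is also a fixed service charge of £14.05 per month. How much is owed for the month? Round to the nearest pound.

£61

Usage = 23 kWh/day × 30 days = 690 kWh
First 600 kWh × £0.061 = £36.60
Remaining 90 kWh × £0.112 = £10.08
Energy charge = £46.68; + service £14.05 = £60.73 ≈ £61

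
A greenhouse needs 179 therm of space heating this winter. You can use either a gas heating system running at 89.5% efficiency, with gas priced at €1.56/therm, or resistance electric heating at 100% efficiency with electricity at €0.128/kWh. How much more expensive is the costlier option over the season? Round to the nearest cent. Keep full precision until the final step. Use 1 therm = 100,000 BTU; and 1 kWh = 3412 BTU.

Heat load = 179 therm × 100,000 = 17,900,000 BTU
Gas: input = 17,900,000 / 0.895 = 20,000,000 BTU = 200 therm → 200 × €1.56 = €312.00
Electric: 17,900,000 BTU / 3412 = 5,246 kWh → × €0.128 = €671.51
Difference = |€312.00 − €671.51| = €359.51

€359.51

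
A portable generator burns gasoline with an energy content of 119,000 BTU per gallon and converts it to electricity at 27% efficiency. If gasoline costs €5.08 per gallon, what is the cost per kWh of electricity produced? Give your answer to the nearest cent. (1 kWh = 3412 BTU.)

Electrical output per gallon = 119,000 BTU × 0.27 / 3412 BTU/kWh = 9.417 kWh
Cost per kWh = €5.08 / 9.417 kWh = €0.539

€0.54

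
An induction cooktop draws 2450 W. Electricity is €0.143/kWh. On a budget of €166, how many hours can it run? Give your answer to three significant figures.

Energy budget = €166 / €0.143 per kWh = 1,161 kWh = 1,160,839 Wh
Runtime = 1,160,839 Wh / 2450 W = 473.8 h

474 h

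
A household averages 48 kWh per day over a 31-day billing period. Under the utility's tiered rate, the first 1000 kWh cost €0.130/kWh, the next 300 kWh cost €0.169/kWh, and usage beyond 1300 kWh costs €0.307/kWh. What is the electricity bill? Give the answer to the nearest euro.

€238

Usage = 48 kWh/day × 31 days = 1488 kWh
First 1000 kWh × €0.130 = €130.00
Next 300 kWh × €0.169 = €50.70
Remaining 188 kWh × €0.307 = €57.72
Total = €238.42 ≈ €238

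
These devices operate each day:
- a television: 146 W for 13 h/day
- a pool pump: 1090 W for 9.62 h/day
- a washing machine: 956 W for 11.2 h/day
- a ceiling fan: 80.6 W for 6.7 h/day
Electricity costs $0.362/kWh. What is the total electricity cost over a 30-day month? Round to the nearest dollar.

television: 146 W × 13 h × 30 d = 56,940 Wh = 56.94 kWh
pool pump: 1090 W × 9.62 h × 30 d = 314,574 Wh = 314.6 kWh
washing machine: 956 W × 11.2 h × 30 d = 321,216 Wh = 321.2 kWh
ceiling fan: 80.6 W × 6.7 h × 30 d = 16,201 Wh = 16.2 kWh
Total energy = 56.94 + 314.6 + 321.2 + 16.2 = 708.9 kWh
Cost = 708.9 kWh × $0.362 = $256.63 ≈ $257

$257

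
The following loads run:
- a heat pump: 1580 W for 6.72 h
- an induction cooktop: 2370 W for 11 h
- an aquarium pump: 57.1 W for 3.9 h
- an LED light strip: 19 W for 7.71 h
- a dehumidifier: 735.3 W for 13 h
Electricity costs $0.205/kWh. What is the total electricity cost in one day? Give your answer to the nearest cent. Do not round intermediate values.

$9.56

heat pump: 1580 W × 6.72 h = 10,618 Wh = 10.62 kWh
induction cooktop: 2370 W × 11 h = 26,070 Wh = 26.07 kWh
aquarium pump: 57.1 W × 3.9 h = 223 Wh = 0.2227 kWh
LED light strip: 19 W × 7.71 h = 146 Wh = 0.1465 kWh
dehumidifier: 735.3 W × 13 h = 9,559 Wh = 9.559 kWh
Total energy = 10.62 + 26.07 + 0.2227 + 0.1465 + 9.559 = 46.62 kWh
Cost = 46.62 kWh × $0.205 = $9.56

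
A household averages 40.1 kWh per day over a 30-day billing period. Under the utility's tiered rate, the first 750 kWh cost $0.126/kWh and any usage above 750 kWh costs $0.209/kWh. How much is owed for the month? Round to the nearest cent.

Usage = 40.1 kWh/day × 30 days = 1203 kWh
First 750 kWh × $0.126 = $94.50
Remaining 453 kWh × $0.209 = $94.68
Total = $189.18

$189.18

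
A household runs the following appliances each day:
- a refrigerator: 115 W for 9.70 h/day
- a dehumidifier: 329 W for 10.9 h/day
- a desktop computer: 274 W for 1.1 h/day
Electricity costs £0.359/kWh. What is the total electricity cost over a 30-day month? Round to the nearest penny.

refrigerator: 115 W × 9.70 h × 30 d = 33,465 Wh = 33.47 kWh
dehumidifier: 329 W × 10.9 h × 30 d = 107,583 Wh = 107.6 kWh
desktop computer: 274 W × 1.1 h × 30 d = 9,042 Wh = 9.042 kWh
Total energy = 33.47 + 107.6 + 9.042 = 150.1 kWh
Cost = 150.1 kWh × £0.359 = £53.88

£53.88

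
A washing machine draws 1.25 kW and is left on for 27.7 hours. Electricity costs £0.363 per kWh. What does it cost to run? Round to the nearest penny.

Energy = 1250 W × 27.7 h = 34,625 Wh = 34.62 kWh
Cost = 34.62 kWh × £0.363/kWh = £12.57

£12.57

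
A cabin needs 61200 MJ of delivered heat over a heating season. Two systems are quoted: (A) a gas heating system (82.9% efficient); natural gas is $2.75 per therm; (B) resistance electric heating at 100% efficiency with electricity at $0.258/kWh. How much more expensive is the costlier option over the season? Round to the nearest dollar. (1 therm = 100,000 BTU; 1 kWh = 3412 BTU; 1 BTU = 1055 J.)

Heat load = 61200 MJ = 61,200,000,000 J / 1055 = 58,009,479 BTU
Gas: input = 58,009,479 / 0.829 = 69,975,246 BTU = 699.8 therm → 699.8 × $2.75 = $1,924.32
Electric: 58,009,479 BTU / 3412 = 17,000 kWh → × $0.258 = $4,386.41
Difference = |$1,924.32 − $4,386.41| = $2,462.10 ≈ $2462

$2462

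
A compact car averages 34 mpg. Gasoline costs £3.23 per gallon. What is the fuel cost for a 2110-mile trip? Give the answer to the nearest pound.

Fuel = 2110 mi / 34 mpg = 62.06 gal
Cost = 62.06 gal × £3.23/gal = £200.45 ≈ £200

£200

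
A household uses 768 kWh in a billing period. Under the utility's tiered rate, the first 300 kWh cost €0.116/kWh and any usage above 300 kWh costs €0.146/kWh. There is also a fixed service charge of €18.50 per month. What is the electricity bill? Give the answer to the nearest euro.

€122

First 300 kWh × €0.116 = €34.80
Remaining 468 kWh × €0.146 = €68.33
Energy charge = €103.13; + service €18.50 = €121.63 ≈ €122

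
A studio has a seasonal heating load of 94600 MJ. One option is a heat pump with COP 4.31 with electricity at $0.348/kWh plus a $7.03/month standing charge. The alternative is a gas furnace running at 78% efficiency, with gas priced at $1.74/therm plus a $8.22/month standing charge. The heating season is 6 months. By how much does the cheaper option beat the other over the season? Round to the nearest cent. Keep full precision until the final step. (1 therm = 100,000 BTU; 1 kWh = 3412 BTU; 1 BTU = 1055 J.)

$114.50

Heat load = 94600 MJ = 94,600,000,000 J / 1055 = 89,668,246 BTU
Gas: input = 89,668,246 / 0.78 = 114,959,290 BTU = 1,150 therm → 1,150 × $1.74 = $2,000.29; + 6 × $8.22 standing = $2,049.61
Heat pump: 89,668,246 BTU / 3412 = 26,280 kWh heat; / 4.31 = 6,098 kWh in → × $0.348 = $2,121.93; + 6 × $7.03 standing = $2,164.11
Difference = |$2,049.61 − $2,164.11| = $114.50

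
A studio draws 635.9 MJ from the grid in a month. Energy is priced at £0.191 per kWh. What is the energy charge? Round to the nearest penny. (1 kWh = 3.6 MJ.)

635.9 MJ × (0.27778 kWh/MJ) = 176.6 kWh
Cost = 176.6 kWh × £0.191/kWh = £33.74

£33.74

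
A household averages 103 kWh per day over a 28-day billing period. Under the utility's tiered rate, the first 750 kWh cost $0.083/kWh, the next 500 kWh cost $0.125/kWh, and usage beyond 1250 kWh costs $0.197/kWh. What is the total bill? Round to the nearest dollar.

Usage = 103 kWh/day × 28 days = 2884 kWh
First 750 kWh × $0.083 = $62.25
Next 500 kWh × $0.125 = $62.50
Remaining 1634 kWh × $0.197 = $321.90
Total = $446.65 ≈ $447

$447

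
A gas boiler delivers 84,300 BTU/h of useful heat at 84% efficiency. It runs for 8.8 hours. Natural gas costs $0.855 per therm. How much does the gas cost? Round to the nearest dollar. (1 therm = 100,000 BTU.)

Heat delivered = 84,300 BTU/h × 8.8 h = 741,840 BTU
Gas input = 741,840 / 0.840 = 883,143 BTU
= 883,143 / 100,000 = 8.831 therm
Cost = 8.831 × $0.855/therm = $7.55 ≈ $8

$8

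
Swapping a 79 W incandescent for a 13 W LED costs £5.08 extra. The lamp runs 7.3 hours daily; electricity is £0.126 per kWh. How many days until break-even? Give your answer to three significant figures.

Power saved = 79 − 13 = 66 W
Daily energy saved = 66 W × 7.3 h = 481.8 Wh = 0.4818 kWh
Daily savings = 0.4818 × £0.126 = £0.0607
Payback = £5.08 / £0.0607 per day = 83.68 days

83.7 days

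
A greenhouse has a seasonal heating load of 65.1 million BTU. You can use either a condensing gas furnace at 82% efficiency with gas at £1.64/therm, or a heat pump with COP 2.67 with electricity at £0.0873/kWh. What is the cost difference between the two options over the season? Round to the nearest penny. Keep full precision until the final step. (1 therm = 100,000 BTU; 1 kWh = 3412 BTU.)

£678.16

Heat load = 65.1 × 10⁶ BTU = 65,100,000 BTU
Gas: input = 65,100,000 / 0.82 = 79,390,244 BTU = 793.9 therm → 793.9 × £1.64 = £1,302.00
Heat pump: 65,100,000 BTU / 3412 = 19,080 kWh heat; / 2.67 = 7,146 kWh in → × £0.0873 = £623.84
Difference = |£1,302.00 − £623.84| = £678.16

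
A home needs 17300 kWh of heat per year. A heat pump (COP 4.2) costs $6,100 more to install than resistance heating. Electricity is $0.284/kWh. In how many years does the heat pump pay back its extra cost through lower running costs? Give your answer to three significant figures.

Resistance: 17300 kWh × $0.284 = $4,913.20/yr
Heat pump: 17300 / 4.2 = 4119 kWh in → × $0.284 = $1,169.81/yr
Annual savings = $3,743.39
Payback = $6,100 / $3,743.39 = 1.63 years

1.63 years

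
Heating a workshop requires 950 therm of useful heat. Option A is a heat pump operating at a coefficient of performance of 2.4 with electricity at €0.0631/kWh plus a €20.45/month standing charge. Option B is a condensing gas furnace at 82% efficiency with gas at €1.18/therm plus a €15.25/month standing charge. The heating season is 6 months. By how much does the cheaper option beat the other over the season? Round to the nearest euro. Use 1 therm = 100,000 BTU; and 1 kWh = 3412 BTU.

€604

Heat load = 950 therm × 100,000 = 95,000,000 BTU
Gas: input = 95,000,000 / 0.82 = 115,853,659 BTU = 1,159 therm → 1,159 × €1.18 = €1,367.07; + 6 × €15.25 standing = €1,458.57
Heat pump: 95,000,000 BTU / 3412 = 27,840 kWh heat; / 2.4 = 11,600 kWh in → × €0.0631 = €732.04; + 6 × €20.45 standing = €854.74
Difference = |€1,458.57 − €854.74| = €603.84 ≈ €604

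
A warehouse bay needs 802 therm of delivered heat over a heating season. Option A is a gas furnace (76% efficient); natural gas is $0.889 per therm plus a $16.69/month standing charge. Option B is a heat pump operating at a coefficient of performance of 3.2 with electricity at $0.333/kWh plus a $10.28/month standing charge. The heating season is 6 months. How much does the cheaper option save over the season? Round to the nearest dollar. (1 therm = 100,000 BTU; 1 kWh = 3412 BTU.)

Heat load = 802 therm × 100,000 = 80,200,000 BTU
Gas: input = 80,200,000 / 0.76 = 105,526,316 BTU = 1,055 therm → 1,055 × $0.889 = $938.13; + 6 × $16.69 standing = $1,038.27
Heat pump: 80,200,000 BTU / 3412 = 23,510 kWh heat; / 3.2 = 7,345 kWh in → × $0.333 = $2,446.02; + 6 × $10.28 standing = $2,507.70
Difference = |$1,038.27 − $2,507.70| = $1,469.43 ≈ $1469

$1469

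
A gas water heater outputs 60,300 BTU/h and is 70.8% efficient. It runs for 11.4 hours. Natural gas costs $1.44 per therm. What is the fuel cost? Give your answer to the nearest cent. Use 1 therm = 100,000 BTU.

Heat delivered = 60,300 BTU/h × 11.4 h = 687,420 BTU
Gas input = 687,420 / 0.708 = 970,932 BTU
= 970,932 / 100,000 = 9.709 therm
Cost = 9.709 × $1.44/therm = $13.98

$13.98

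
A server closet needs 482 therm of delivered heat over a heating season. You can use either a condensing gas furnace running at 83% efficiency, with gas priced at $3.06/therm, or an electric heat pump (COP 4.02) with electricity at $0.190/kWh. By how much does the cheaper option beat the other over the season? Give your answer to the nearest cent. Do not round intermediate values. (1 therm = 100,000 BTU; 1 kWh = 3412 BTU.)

Heat load = 482 therm × 100,000 = 48,200,000 BTU
Gas: input = 48,200,000 / 0.83 = 58,072,289 BTU = 580.7 therm → 580.7 × $3.06 = $1,777.01
Heat pump: 48,200,000 BTU / 3412 = 14,130 kWh heat; / 4.02 = 3,514 kWh in → × $0.190 = $667.68
Difference = |$1,777.01 − $667.68| = $1,109.34

$1109.34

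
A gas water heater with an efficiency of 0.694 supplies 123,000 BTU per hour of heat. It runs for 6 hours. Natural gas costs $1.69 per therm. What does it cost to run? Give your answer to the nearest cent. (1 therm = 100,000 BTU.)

Heat delivered = 123,000 BTU/h × 6 h = 738,000 BTU
Gas input = 738,000 / 0.694 = 1,063,401 BTU
= 1,063,401 / 100,000 = 10.63 therm
Cost = 10.63 × $1.69/therm = $17.97

$17.97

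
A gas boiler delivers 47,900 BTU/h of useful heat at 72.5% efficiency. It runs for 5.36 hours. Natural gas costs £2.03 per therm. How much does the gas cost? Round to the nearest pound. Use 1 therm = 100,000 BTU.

£7

Heat delivered = 47,900 BTU/h × 5.36 h = 256,744 BTU
Gas input = 256,744 / 0.725 = 354,130 BTU
= 354,130 / 100,000 = 3.541 therm
Cost = 3.541 × £2.03/therm = £7.19 ≈ £7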